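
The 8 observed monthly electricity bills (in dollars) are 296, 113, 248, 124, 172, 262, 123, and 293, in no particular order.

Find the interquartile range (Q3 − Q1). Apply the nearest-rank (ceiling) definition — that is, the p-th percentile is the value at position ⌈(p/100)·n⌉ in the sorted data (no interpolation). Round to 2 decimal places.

Sorted: 113, 123, 124, 172, 248, 262, 293, 296.
n = 8.
P25: rank ⌈25/100·8⌉ = 2 → 123.
P75: rank ⌈75/100·8⌉ = 6 → 262.
Difference: 262 − 123 = 139.

139.00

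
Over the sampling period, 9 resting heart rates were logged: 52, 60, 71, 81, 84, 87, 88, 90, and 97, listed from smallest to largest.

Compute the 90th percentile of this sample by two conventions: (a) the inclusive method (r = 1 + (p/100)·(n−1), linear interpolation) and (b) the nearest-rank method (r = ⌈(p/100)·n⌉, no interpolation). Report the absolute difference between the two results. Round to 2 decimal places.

n = 9.
(a) r = 8.2; between ranks 8 (90) and 9 (97): 91.4.
(b) the nearest-rank method: rank 9 → 97.
|91.4 − 97| = 5.6.

5.60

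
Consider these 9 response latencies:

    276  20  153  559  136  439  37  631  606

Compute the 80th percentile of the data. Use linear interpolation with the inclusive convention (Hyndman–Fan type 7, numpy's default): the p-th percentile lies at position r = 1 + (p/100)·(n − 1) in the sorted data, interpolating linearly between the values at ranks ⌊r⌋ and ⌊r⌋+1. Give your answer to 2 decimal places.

577.80

Sorted: 20, 37, 136, 153, 276, 439, 559, 606, 631.
n = 9.
r = 1 + (80/100)·(9 − 1) = 1 + 6.4 = 7.4.
Rank 7 is 559 and rank 8 is 606.
Interpolate: 559 + 0.4·(606 − 559) = 559 + 0.4·47 = 577.8.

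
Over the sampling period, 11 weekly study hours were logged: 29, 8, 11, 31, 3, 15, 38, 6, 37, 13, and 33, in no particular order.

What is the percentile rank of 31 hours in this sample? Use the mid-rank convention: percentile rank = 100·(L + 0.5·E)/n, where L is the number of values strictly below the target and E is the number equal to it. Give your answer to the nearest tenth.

68.2

Sorted: 3, 6, 8, 11, 13, 15, 29, 31, 33, 37, 38.
Count below 31: L = 7; count equal: E = 1; n = 11.
Percentile rank = 100·(7 + 0.5·1)/11 = 100·7.5/11 = 68.18.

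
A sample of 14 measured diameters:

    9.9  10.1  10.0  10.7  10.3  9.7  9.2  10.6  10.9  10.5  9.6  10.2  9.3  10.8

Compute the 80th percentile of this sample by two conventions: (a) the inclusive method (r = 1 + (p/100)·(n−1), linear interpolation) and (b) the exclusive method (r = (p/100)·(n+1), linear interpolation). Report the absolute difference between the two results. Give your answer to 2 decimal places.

0.06

Sorted: 9.2, 9.3, 9.6, 9.7, 9.9, 10.0, 10.1, 10.2, 10.3, 10.5, 10.6, 10.7, 10.8, 10.9.
n = 14.
(a) r = 11.4; between ranks 11 (10.6) and 12 (10.7): 10.64.
(b) r = 12 → value at rank 12 = 10.7.
|10.64 − 10.7| = 0.06.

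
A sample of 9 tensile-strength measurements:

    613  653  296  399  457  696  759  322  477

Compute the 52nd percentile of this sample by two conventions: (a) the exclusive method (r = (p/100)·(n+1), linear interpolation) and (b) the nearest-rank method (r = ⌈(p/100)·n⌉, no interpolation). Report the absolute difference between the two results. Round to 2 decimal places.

27.20

Sorted: 296, 322, 399, 457, 477, 613, 653, 696, 759.
n = 9.
(a) r = 5.2; between ranks 5 (477) and 6 (613): 504.2.
(b) the nearest-rank method: rank 5 → 477.
|504.2 − 477| = 27.2.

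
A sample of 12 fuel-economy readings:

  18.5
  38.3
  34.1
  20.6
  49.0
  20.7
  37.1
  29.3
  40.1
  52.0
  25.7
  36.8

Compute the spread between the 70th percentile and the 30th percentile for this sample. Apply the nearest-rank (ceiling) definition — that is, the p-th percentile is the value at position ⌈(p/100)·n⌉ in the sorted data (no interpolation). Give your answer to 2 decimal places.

Sorted: 18.5, 20.6, 20.7, 25.7, 29.3, 34.1, 36.8, 37.1, 38.3, 40.1, 49.0, 52.0.
n = 12.
P30: rank ⌈30/100·12⌉ = 4 → 25.7.
P70: rank ⌈70/100·12⌉ = 9 → 38.3.
Difference: 38.3 − 25.7 = 12.6.

12.60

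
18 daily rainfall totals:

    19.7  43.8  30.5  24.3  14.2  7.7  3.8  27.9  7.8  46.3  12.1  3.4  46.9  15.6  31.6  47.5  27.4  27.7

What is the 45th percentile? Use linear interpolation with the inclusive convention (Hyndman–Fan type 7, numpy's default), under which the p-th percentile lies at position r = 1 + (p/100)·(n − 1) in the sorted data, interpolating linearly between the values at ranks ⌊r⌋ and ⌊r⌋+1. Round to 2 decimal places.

Sorted: 3.4, 3.8, 7.7, 7.8, 12.1, 14.2, 15.6, 19.7, 24.3, 27.4, 27.7, 27.9, 30.5, 31.6, 43.8, 46.3, 46.9, 47.5.
n = 18.
r = 1 + (45/100)·(18 − 1) = 1 + 7.65 = 8.65.
Rank 8 is 19.7 and rank 9 is 24.3.
Interpolate: 19.7 + 0.65·(24.3 − 19.7) = 19.7 + 0.65·4.6 = 22.69.

22.69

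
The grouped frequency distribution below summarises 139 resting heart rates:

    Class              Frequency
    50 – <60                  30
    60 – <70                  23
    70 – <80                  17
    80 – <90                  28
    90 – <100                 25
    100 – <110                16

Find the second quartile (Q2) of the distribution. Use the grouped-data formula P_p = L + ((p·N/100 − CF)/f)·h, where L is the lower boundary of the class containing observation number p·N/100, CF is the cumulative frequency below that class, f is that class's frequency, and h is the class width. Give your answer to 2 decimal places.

79.71

N = 139; target position k = 50/100 · 139 = 69.5.
Cumulative frequencies: 30, 53, 70, 98, 123, 139.
Observation 69.5 falls in the class 70 – <80.
L = 70, CF = 53, f = 17, h = 10.
P50 = 70 + ((69.5 − 53)/17)·10 = 70 + 9.70588 = 79.7059.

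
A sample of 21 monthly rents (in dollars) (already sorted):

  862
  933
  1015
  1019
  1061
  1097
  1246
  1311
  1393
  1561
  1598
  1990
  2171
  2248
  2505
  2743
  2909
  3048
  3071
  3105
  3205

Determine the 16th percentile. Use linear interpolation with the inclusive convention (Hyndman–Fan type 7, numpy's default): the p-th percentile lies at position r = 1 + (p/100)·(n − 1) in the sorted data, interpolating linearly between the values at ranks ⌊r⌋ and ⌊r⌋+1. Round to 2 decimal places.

1027.40

n = 21.
r = 1 + (16/100)·(21 − 1) = 1 + 3.2 = 4.2.
Rank 4 is 1019 and rank 5 is 1061.
Interpolate: 1019 + 0.2·(1061 − 1019) = 1019 + 0.2·42 = 1027.4.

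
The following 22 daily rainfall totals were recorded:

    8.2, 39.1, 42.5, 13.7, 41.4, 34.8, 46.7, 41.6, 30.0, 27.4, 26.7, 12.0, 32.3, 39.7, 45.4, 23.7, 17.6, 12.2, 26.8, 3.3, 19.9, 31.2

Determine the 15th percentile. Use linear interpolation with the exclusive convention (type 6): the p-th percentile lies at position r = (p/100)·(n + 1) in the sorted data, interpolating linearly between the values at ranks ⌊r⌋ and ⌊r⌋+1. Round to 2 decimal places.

Sorted: 3.3, 8.2, 12.0, 12.2, 13.7, 17.6, 19.9, 23.7, 26.7, 26.8, 27.4, 30.0, 31.2, 32.3, 34.8, 39.1, 39.7, 41.4, 41.6, 42.5, 45.4, 46.7.
n = 22.
r = (15/100)·(22 + 1) = 3.45.
Rank 3 is 12.0 and rank 4 is 12.2.
Interpolate: 12.0 + 0.45·(12.2 − 12.0) = 12.0 + 0.45·0.2 = 12.09.

12.09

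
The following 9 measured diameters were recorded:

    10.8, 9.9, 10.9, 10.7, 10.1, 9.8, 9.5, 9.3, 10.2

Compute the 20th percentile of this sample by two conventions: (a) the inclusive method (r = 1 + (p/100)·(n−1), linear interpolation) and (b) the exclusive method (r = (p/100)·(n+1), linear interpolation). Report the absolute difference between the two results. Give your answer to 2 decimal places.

Sorted: 9.3, 9.5, 9.8, 9.9, 10.1, 10.2, 10.7, 10.8, 10.9.
n = 9.
(a) r = 2.6; between ranks 2 (9.5) and 3 (9.8): 9.68.
(b) r = 2 → value at rank 2 = 9.5.
|9.68 − 9.5| = 0.18.

0.18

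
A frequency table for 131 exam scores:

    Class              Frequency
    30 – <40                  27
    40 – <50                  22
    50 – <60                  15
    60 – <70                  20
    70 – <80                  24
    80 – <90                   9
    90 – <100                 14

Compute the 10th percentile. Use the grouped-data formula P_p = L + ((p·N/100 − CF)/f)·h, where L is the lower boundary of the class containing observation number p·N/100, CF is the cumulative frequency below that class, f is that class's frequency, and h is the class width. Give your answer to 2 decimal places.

34.85

N = 131; target position k = 10/100 · 131 = 13.1.
Cumulative frequencies: 27, 49, 64, 84, 108, 117, 131.
Observation 13.1 falls in the class 30 – <40.
L = 30, CF = 0, f = 27, h = 10.
P10 = 30 + ((13.1 − 0)/27)·10 = 30 + 4.85185 = 34.8519.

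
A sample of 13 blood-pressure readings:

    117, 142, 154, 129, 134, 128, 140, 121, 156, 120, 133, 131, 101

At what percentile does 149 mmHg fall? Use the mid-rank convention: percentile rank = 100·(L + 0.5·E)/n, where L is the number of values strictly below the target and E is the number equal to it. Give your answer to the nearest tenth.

Sorted: 101, 117, 120, 121, 128, 129, 131, 133, 134, 140, 142, 154, 156.
Count below 149: L = 11; count equal: E = 0; n = 13.
Percentile rank = 100·(11 + 0.5·0)/13 = 100·11/13 = 84.62.

84.6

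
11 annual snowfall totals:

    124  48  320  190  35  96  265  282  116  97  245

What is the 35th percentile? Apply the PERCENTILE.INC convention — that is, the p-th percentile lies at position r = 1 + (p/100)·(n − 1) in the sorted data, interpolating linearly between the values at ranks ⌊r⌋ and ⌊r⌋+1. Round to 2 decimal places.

Sorted: 35, 48, 96, 97, 116, 124, 190, 245, 265, 282, 320.
n = 11.
r = 1 + (35/100)·(11 − 1) = 1 + 3.5 = 4.5.
Rank 4 is 97 and rank 5 is 116.
Interpolate: 97 + 0.5·(116 − 97) = 97 + 0.5·19 = 106.5.

106.50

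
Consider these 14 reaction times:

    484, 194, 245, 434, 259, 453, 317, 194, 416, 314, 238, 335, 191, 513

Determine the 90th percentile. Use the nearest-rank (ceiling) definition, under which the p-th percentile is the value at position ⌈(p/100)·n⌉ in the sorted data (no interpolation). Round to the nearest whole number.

Sorted: 191, 194, 194, 238, 245, 259, 314, 317, 335, 416, 434, 453, 484, 513.
n = 14.
Position = ⌈90/100 · 14⌉ = ⌈12.6⌉ = 13.
The value at rank 13 is 484.

484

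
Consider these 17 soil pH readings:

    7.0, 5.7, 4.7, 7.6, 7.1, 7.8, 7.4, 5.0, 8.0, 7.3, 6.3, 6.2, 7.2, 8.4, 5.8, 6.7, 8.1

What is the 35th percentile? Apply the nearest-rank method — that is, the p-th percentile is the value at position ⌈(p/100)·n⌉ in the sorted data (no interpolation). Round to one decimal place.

Sorted: 4.7, 5.0, 5.7, 5.8, 6.2, 6.3, 6.7, 7.0, 7.1, 7.2, 7.3, 7.4, 7.6, 7.8, 8.0, 8.1, 8.4.
n = 17.
Position = ⌈35/100 · 17⌉ = ⌈5.95⌉ = 6.
The value at rank 6 is 6.3.

6.3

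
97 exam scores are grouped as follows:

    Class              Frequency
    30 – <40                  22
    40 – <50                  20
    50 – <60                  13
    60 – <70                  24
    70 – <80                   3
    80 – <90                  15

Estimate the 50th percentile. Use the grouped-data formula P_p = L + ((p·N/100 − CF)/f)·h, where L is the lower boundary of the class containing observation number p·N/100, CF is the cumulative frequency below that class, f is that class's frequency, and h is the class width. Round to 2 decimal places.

N = 97; target position k = 50/100 · 97 = 48.5.
Cumulative frequencies: 22, 42, 55, 79, 82, 97.
Observation 48.5 falls in the class 50 – <60.
L = 50, CF = 42, f = 13, h = 10.
P50 = 50 + ((48.5 − 42)/13)·10 = 50 + 5 = 55.

55.00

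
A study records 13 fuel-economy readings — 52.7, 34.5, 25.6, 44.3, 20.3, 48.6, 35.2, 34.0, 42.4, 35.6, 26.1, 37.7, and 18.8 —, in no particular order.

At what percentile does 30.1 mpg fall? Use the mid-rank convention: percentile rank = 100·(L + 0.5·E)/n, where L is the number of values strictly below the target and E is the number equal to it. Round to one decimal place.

30.8

Sorted: 18.8, 20.3, 25.6, 26.1, 34.0, 34.5, 35.2, 35.6, 37.7, 42.4, 44.3, 48.6, 52.7.
Count below 30.1: L = 4; count equal: E = 0; n = 13.
Percentile rank = 100·(4 + 0.5·0)/13 = 100·4/13 = 30.77.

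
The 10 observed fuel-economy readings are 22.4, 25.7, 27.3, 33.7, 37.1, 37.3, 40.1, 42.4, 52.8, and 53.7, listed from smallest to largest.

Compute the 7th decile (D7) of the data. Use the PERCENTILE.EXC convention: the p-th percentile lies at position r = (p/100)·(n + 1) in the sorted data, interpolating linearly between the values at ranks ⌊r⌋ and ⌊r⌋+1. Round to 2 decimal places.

n = 10.
r = (70/100)·(10 + 1) = 7.7.
Rank 7 is 40.1 and rank 8 is 42.4.
Interpolate: 40.1 + 0.7·(42.4 − 40.1) = 40.1 + 0.7·2.3 = 41.71.

41.71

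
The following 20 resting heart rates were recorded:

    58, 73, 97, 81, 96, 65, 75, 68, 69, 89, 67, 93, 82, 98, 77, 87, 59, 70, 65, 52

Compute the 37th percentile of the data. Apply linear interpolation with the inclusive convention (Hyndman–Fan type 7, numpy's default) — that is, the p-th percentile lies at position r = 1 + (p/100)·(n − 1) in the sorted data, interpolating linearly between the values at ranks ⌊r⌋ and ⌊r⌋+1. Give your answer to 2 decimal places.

Sorted: 52, 58, 59, 65, 65, 67, 68, 69, 70, 73, 75, 77, 81, 82, 87, 89, 93, 96, 97, 98.
n = 20.
r = 1 + (37/100)·(20 − 1) = 1 + 7.03 = 8.03.
Rank 8 is 69 and rank 9 is 70.
Interpolate: 69 + 0.03·(70 − 69) = 69 + 0.03·1 = 69.03.

69.03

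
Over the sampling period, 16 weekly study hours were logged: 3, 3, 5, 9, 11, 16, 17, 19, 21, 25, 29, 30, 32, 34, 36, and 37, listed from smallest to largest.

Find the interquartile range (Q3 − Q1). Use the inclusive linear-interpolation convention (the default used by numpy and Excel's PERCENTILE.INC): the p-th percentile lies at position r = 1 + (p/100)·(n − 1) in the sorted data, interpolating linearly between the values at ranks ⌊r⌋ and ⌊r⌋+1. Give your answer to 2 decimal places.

n = 16.
P25: r = 4.75; ranks 4–5 are 9, 11; interpolating gives 10.5.
P75: r = 12.25; ranks 12–13 are 30, 32; interpolating gives 30.5.
Difference: 30.5 − 10.5 = 20.

20.00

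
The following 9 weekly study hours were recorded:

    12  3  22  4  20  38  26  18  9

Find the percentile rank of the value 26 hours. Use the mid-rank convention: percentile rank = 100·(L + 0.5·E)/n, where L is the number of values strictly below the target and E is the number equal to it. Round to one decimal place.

Sorted: 3, 4, 9, 12, 18, 20, 22, 26, 38.
Count below 26: L = 7; count equal: E = 1; n = 9.
Percentile rank = 100·(7 + 0.5·1)/9 = 100·7.5/9 = 83.33.

83.3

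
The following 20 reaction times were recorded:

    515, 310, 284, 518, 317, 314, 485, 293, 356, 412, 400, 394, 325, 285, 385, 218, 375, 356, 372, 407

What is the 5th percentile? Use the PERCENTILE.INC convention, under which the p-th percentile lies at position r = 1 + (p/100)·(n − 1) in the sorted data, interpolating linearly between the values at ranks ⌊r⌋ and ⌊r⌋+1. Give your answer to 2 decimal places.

280.70

Sorted: 218, 284, 285, 293, 310, 314, 317, 325, 356, 356, 372, 375, 385, 394, 400, 407, 412, 485, 515, 518.
n = 20.
r = 1 + (5/100)·(20 − 1) = 1 + 0.95 = 1.95.
Rank 1 is 218 and rank 2 is 284.
Interpolate: 218 + 0.95·(284 − 218) = 218 + 0.95·66 = 280.7.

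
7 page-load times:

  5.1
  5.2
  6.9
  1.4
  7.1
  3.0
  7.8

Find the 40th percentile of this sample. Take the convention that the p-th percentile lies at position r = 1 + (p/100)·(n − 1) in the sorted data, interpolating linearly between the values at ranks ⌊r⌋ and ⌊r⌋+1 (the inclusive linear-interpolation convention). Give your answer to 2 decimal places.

Sorted: 1.4, 3.0, 5.1, 5.2, 6.9, 7.1, 7.8.
n = 7.
r = 1 + (40/100)·(7 − 1) = 1 + 2.4 = 3.4.
Rank 3 is 5.1 and rank 4 is 5.2.
Interpolate: 5.1 + 0.4·(5.2 − 5.1) = 5.1 + 0.4·0.1 = 5.14.

5.14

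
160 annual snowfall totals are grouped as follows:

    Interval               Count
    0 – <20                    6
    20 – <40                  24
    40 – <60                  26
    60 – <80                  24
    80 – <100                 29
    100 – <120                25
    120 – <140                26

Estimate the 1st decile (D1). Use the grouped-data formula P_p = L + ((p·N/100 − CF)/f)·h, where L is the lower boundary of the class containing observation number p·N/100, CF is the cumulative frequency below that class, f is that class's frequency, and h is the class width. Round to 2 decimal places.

28.33

N = 160; target position k = 10/100 · 160 = 16.
Cumulative frequencies: 6, 30, 56, 80, 109, 134, 160.
Observation 16 falls in the class 20 – <40.
L = 20, CF = 6, f = 24, h = 20.
P10 = 20 + ((16 − 6)/24)·20 = 20 + 8.33333 = 28.3333.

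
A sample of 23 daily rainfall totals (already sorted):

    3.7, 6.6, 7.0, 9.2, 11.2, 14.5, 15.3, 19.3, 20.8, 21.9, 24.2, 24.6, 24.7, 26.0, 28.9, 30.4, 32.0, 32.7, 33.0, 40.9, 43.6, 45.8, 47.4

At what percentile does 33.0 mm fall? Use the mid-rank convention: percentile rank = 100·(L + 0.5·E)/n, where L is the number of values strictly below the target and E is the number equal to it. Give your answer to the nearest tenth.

80.4

Count below 33.0: L = 18; count equal: E = 1; n = 23.
Percentile rank = 100·(18 + 0.5·1)/23 = 100·18.5/23 = 80.43.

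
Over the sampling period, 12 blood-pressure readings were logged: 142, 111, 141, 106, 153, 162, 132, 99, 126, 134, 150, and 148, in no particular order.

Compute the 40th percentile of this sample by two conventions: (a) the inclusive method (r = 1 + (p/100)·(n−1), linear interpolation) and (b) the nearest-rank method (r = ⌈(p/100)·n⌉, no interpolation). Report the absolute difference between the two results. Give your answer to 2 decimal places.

0.80

Sorted: 99, 106, 111, 126, 132, 134, 141, 142, 148, 150, 153, 162.
n = 12.
(a) r = 5.4; between ranks 5 (132) and 6 (134): 132.8.
(b) the nearest-rank method: rank 5 → 132.
|132.8 − 132| = 0.8.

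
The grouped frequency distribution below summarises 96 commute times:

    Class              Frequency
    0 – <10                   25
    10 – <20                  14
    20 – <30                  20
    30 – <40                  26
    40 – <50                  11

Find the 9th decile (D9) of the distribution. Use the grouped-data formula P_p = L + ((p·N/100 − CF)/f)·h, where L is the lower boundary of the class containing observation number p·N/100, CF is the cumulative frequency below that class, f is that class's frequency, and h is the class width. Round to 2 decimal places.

41.27

N = 96; target position k = 90/100 · 96 = 86.4.
Cumulative frequencies: 25, 39, 59, 85, 96.
Observation 86.4 falls in the class 40 – <50.
L = 40, CF = 85, f = 11, h = 10.
P90 = 40 + ((86.4 − 85)/11)·10 = 40 + 1.27273 = 41.2727.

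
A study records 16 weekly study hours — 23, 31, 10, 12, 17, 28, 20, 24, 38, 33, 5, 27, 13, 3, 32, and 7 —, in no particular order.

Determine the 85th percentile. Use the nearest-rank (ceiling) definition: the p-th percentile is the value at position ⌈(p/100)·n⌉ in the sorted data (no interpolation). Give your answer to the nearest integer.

32

Sorted: 3, 5, 7, 10, 12, 13, 17, 20, 23, 24, 27, 28, 31, 32, 33, 38.
n = 16.
Position = ⌈85/100 · 16⌉ = ⌈13.6⌉ = 14.
The value at rank 14 is 32.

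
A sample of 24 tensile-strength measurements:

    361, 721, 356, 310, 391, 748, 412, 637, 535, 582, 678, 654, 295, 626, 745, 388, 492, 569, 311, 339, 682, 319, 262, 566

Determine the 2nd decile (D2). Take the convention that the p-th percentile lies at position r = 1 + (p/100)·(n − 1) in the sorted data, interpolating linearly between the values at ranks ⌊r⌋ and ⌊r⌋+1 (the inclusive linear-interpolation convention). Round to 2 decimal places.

Sorted: 262, 295, 310, 311, 319, 339, 356, 361, 388, 391, 412, 492, 535, 566, 569, 582, 626, 637, 654, 678, 682, 721, 745, 748.
n = 24.
r = 1 + (20/100)·(24 − 1) = 1 + 4.6 = 5.6.
Rank 5 is 319 and rank 6 is 339.
Interpolate: 319 + 0.6·(339 − 319) = 319 + 0.6·20 = 331.

331.00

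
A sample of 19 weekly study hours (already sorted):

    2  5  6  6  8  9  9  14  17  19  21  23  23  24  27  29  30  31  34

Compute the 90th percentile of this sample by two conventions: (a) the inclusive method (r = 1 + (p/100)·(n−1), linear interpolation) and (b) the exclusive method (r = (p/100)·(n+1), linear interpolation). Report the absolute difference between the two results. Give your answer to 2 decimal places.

0.80

n = 19.
(a) r = 17.2; between ranks 17 (30) and 18 (31): 30.2.
(b) r = 18 → value at rank 18 = 31.
|30.2 − 31| = 0.8.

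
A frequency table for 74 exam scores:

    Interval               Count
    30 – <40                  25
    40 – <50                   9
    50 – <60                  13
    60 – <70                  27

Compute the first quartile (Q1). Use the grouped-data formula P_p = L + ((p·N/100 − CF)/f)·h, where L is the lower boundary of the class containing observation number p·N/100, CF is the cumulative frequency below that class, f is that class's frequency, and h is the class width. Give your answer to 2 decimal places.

37.40

N = 74; target position k = 25/100 · 74 = 18.5.
Cumulative frequencies: 25, 34, 47, 74.
Observation 18.5 falls in the class 30 – <40.
L = 30, CF = 0, f = 25, h = 10.
P25 = 30 + ((18.5 − 0)/25)·10 = 30 + 7.4 = 37.4.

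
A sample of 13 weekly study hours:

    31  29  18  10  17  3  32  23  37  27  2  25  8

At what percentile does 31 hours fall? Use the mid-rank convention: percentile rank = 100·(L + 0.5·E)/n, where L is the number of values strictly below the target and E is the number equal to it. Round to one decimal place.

80.8

Sorted: 2, 3, 8, 10, 17, 18, 23, 25, 27, 29, 31, 32, 37.
Count below 31: L = 10; count equal: E = 1; n = 13.
Percentile rank = 100·(10 + 0.5·1)/13 = 100·10.5/13 = 80.77.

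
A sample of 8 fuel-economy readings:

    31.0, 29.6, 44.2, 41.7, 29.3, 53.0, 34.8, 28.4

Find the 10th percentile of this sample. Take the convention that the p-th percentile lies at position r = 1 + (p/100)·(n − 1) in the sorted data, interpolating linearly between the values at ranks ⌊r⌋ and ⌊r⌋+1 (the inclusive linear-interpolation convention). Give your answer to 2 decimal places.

Sorted: 28.4, 29.3, 29.6, 31.0, 34.8, 41.7, 44.2, 53.0.
n = 8.
r = 1 + (10/100)·(8 − 1) = 1 + 0.7 = 1.7.
Rank 1 is 28.4 and rank 2 is 29.3.
Interpolate: 28.4 + 0.7·(29.3 − 28.4) = 28.4 + 0.7·0.9 = 29.03.

29.03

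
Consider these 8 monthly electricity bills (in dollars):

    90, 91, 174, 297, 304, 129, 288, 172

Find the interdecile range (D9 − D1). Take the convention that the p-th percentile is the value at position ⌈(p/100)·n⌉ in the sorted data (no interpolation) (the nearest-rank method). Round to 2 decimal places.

Sorted: 90, 91, 129, 172, 174, 288, 297, 304.
n = 8.
P10: rank ⌈10/100·8⌉ = 1 → 90.
P90: rank ⌈90/100·8⌉ = 8 → 304.
Difference: 304 − 90 = 214.

214.00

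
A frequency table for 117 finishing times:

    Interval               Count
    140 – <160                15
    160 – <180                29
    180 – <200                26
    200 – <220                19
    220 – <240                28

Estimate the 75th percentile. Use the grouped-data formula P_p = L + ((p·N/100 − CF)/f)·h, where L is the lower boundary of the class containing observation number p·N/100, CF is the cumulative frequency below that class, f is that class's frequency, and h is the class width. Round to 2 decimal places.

N = 117; target position k = 75/100 · 117 = 87.75.
Cumulative frequencies: 15, 44, 70, 89, 117.
Observation 87.75 falls in the class 200 – <220.
L = 200, CF = 70, f = 19, h = 20.
P75 = 200 + ((87.75 − 70)/19)·20 = 200 + 18.6842 = 218.684.

218.68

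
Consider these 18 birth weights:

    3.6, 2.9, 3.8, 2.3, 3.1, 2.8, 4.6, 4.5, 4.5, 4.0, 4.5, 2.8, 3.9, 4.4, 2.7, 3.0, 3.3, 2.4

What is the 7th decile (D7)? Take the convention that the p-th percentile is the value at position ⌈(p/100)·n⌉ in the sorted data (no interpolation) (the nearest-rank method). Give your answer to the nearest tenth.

4.0

Sorted: 2.3, 2.4, 2.7, 2.8, 2.8, 2.9, 3.0, 3.1, 3.3, 3.6, 3.8, 3.9, 4.0, 4.4, 4.5, 4.5, 4.5, 4.6.
n = 18.
Position = ⌈70/100 · 18⌉ = ⌈12.6⌉ = 13.
The value at rank 13 is 4.0.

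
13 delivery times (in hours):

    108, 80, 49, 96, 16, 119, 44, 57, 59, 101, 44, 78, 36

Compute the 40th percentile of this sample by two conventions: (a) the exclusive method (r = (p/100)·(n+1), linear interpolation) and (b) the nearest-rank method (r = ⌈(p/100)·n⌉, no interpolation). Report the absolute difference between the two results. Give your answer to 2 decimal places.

3.20

Sorted: 16, 36, 44, 44, 49, 57, 59, 78, 80, 96, 101, 108, 119.
n = 13.
(a) r = 5.6; between ranks 5 (49) and 6 (57): 53.8.
(b) the nearest-rank method: rank 6 → 57.
|53.8 − 57| = 3.2.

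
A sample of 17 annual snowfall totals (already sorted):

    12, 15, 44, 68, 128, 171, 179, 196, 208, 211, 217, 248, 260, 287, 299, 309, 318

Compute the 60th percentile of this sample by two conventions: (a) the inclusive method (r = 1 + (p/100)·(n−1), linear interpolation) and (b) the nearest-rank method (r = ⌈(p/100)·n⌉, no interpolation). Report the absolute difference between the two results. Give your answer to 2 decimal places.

2.40

n = 17.
(a) r = 10.6; between ranks 10 (211) and 11 (217): 214.6.
(b) the nearest-rank method: rank 11 → 217.
|214.6 − 217| = 2.4.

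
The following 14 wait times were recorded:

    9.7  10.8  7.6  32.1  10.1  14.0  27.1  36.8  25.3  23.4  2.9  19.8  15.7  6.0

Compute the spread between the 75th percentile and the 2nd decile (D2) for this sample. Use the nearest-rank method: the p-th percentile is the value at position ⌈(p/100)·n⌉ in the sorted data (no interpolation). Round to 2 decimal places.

17.70

Sorted: 2.9, 6.0, 7.6, 9.7, 10.1, 10.8, 14.0, 15.7, 19.8, 23.4, 25.3, 27.1, 32.1, 36.8.
n = 14.
P20: rank ⌈20/100·14⌉ = 3 → 7.6.
P75: rank ⌈75/100·14⌉ = 11 → 25.3.
Difference: 25.3 − 7.6 = 17.7.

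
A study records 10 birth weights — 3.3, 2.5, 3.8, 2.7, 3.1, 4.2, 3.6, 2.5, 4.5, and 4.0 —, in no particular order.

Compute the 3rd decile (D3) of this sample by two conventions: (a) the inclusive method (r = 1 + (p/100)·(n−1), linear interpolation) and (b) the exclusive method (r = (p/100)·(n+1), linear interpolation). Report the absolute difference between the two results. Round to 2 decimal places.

Sorted: 2.5, 2.5, 2.7, 3.1, 3.3, 3.6, 3.8, 4.0, 4.2, 4.5.
n = 10.
(a) r = 3.7; between ranks 3 (2.7) and 4 (3.1): 2.98.
(b) r = 3.3; between ranks 3 (2.7) and 4 (3.1): 2.82.
|2.98 − 2.82| = 0.16.

0.16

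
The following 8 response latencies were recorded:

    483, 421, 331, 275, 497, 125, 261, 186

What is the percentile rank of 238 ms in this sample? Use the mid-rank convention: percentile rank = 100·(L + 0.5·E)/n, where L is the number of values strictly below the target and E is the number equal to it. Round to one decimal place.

Sorted: 125, 186, 261, 275, 331, 421, 483, 497.
Count below 238: L = 2; count equal: E = 0; n = 8.
Percentile rank = 100·(2 + 0.5·0)/8 = 100·2/8 = 25.

25.0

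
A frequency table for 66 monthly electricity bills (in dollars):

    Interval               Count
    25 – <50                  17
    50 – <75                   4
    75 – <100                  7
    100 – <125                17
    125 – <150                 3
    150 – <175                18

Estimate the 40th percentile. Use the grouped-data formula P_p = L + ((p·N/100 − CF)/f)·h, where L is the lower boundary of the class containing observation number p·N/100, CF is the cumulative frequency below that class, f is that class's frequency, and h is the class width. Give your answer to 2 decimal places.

N = 66; target position k = 40/100 · 66 = 26.4.
Cumulative frequencies: 17, 21, 28, 45, 48, 66.
Observation 26.4 falls in the class 75 – <100.
L = 75, CF = 21, f = 7, h = 25.
P40 = 75 + ((26.4 − 21)/7)·25 = 75 + 19.2857 = 94.2857.

94.29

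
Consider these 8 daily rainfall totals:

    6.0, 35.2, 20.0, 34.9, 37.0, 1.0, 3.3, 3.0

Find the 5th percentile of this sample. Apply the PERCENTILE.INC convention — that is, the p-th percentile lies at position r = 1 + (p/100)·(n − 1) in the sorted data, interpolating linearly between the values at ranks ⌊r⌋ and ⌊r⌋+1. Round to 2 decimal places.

1.70

Sorted: 1.0, 3.0, 3.3, 6.0, 20.0, 34.9, 35.2, 37.0.
n = 8.
r = 1 + (5/100)·(8 − 1) = 1 + 0.35 = 1.35.
Rank 1 is 1.0 and rank 2 is 3.0.
Interpolate: 1.0 + 0.35·(3.0 − 1.0) = 1.0 + 0.35·2 = 1.7.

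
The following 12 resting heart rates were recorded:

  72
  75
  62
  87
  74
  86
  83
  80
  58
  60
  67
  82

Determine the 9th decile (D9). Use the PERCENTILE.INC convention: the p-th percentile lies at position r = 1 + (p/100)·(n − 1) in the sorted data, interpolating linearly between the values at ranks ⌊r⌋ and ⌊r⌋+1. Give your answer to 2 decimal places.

85.70

Sorted: 58, 60, 62, 67, 72, 74, 75, 80, 82, 83, 86, 87.
n = 12.
r = 1 + (90/100)·(12 − 1) = 1 + 9.9 = 10.9.
Rank 10 is 83 and rank 11 is 86.
Interpolate: 83 + 0.9·(86 − 83) = 83 + 0.9·3 = 85.7.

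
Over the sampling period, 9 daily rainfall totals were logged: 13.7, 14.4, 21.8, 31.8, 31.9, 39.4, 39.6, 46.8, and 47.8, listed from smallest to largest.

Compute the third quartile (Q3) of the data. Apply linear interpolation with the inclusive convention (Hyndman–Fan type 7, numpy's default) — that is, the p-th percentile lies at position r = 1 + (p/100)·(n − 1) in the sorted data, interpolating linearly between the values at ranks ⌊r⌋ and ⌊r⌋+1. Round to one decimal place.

n = 9.
r = 1 + (75/100)·(9 − 1) = 1 + 6 = 7.
r is an integer, so P75 is the value at rank 7: 39.6.

39.6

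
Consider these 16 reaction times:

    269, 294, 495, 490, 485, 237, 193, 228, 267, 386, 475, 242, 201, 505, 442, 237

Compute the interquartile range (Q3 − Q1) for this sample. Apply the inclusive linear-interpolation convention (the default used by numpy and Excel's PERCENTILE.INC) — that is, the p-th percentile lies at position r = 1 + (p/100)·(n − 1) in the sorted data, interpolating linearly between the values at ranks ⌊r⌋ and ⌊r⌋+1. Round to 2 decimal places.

Sorted: 193, 201, 228, 237, 237, 242, 267, 269, 294, 386, 442, 475, 485, 490, 495, 505.
n = 16.
P25: r = 4.75; ranks 4–5 are 237, 237; interpolating gives 237.
P75: r = 12.25; ranks 12–13 are 475, 485; interpolating gives 477.5.
Difference: 477.5 − 237 = 240.5.

240.50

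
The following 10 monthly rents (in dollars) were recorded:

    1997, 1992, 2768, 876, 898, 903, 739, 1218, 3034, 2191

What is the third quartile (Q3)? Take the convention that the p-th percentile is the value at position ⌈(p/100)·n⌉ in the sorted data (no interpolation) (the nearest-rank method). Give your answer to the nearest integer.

2191

Sorted: 739, 876, 898, 903, 1218, 1992, 1997, 2191, 2768, 3034.
n = 10.
Position = ⌈75/100 · 10⌉ = ⌈7.5⌉ = 8.
The value at rank 8 is 2191.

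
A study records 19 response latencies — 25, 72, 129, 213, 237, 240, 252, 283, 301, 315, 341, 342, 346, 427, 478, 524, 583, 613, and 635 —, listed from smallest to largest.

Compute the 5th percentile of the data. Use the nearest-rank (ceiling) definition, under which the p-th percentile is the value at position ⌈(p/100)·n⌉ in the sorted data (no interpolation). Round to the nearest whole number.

25

n = 19.
Position = ⌈5/100 · 19⌉ = ⌈0.95⌉ = 1.
The value at rank 1 is 25.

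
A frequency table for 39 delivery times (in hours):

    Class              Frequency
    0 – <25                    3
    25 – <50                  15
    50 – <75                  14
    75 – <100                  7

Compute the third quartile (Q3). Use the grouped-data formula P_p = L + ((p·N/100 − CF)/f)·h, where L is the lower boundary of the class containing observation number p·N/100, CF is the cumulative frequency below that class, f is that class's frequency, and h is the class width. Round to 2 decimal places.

N = 39; target position k = 75/100 · 39 = 29.25.
Cumulative frequencies: 3, 18, 32, 39.
Observation 29.25 falls in the class 50 – <75.
L = 50, CF = 18, f = 14, h = 25.
P75 = 50 + ((29.25 − 18)/14)·25 = 50 + 20.0893 = 70.0893.

70.09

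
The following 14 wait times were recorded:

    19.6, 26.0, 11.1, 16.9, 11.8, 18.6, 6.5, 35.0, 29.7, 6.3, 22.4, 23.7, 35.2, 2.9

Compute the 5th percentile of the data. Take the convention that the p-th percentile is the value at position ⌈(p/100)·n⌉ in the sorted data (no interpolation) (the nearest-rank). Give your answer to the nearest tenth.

2.9

Sorted: 2.9, 6.3, 6.5, 11.1, 11.8, 16.9, 18.6, 19.6, 22.4, 23.7, 26.0, 29.7, 35.0, 35.2.
n = 14.
Position = ⌈5/100 · 14⌉ = ⌈0.7⌉ = 1.
The value at rank 1 is 2.9.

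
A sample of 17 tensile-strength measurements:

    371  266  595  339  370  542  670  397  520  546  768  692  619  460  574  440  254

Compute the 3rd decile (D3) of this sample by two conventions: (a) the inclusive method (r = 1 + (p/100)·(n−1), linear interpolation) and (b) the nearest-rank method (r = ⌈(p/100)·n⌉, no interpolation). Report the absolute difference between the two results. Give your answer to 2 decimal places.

5.20

Sorted: 254, 266, 339, 370, 371, 397, 440, 460, 520, 542, 546, 574, 595, 619, 670, 692, 768.
n = 17.
(a) r = 5.8; between ranks 5 (371) and 6 (397): 391.8.
(b) the nearest-rank method: rank 6 → 397.
|391.8 − 397| = 5.2.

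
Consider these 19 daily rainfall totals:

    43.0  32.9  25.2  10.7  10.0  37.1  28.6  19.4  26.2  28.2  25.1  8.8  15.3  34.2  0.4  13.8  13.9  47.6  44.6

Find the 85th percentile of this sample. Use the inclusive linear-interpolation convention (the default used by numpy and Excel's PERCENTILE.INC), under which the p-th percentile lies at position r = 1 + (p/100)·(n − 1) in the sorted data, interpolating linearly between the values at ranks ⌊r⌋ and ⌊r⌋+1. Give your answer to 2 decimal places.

Sorted: 0.4, 8.8, 10.0, 10.7, 13.8, 13.9, 15.3, 19.4, 25.1, 25.2, 26.2, 28.2, 28.6, 32.9, 34.2, 37.1, 43.0, 44.6, 47.6.
n = 19.
r = 1 + (85/100)·(19 − 1) = 1 + 15.3 = 16.3.
Rank 16 is 37.1 and rank 17 is 43.0.
Interpolate: 37.1 + 0.3·(43.0 − 37.1) = 37.1 + 0.3·5.9 = 38.87.

38.87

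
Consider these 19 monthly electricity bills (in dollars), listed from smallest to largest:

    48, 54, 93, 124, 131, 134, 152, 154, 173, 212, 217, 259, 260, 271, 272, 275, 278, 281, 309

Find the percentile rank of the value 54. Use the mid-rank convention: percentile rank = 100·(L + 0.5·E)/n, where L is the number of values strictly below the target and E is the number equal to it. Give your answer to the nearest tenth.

Count below 54: L = 1; count equal: E = 1; n = 19.
Percentile rank = 100·(1 + 0.5·1)/19 = 100·1.5/19 = 7.895.

7.9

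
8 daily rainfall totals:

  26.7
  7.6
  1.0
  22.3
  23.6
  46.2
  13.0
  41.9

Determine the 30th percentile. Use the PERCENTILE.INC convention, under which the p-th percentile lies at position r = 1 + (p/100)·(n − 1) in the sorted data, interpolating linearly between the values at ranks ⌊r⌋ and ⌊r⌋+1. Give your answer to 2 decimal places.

Sorted: 1.0, 7.6, 13.0, 22.3, 23.6, 26.7, 41.9, 46.2.
n = 8.
r = 1 + (30/100)·(8 − 1) = 1 + 2.1 = 3.1.
Rank 3 is 13.0 and rank 4 is 22.3.
Interpolate: 13.0 + 0.1·(22.3 − 13.0) = 13.0 + 0.1·9.3 = 13.93.

13.93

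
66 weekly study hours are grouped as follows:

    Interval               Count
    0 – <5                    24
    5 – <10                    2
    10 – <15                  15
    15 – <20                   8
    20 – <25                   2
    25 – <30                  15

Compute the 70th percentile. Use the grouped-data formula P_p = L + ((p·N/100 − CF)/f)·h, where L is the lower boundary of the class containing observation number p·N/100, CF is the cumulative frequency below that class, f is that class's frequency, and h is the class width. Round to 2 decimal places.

N = 66; target position k = 70/100 · 66 = 46.2.
Cumulative frequencies: 24, 26, 41, 49, 51, 66.
Observation 46.2 falls in the class 15 – <20.
L = 15, CF = 41, f = 8, h = 5.
P70 = 15 + ((46.2 − 41)/8)·5 = 15 + 3.25 = 18.25.

18.25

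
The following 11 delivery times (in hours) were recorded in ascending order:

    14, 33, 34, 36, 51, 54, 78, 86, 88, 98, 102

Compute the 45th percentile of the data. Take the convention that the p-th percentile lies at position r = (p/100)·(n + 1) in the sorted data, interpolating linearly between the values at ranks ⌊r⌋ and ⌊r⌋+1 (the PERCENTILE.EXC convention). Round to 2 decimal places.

n = 11.
r = (45/100)·(11 + 1) = 5.4.
Rank 5 is 51 and rank 6 is 54.
Interpolate: 51 + 0.4·(54 − 51) = 51 + 0.4·3 = 52.2.

52.20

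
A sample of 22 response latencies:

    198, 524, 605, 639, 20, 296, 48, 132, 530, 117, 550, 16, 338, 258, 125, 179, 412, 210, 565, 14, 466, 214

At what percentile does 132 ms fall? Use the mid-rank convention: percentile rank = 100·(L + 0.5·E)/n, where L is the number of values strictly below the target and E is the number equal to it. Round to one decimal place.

Sorted: 14, 16, 20, 48, 117, 125, 132, 179, 198, 210, 214, 258, 296, 338, 412, 466, 524, 530, 550, 565, 605, 639.
Count below 132: L = 6; count equal: E = 1; n = 22.
Percentile rank = 100·(6 + 0.5·1)/22 = 100·6.5/22 = 29.55.

29.5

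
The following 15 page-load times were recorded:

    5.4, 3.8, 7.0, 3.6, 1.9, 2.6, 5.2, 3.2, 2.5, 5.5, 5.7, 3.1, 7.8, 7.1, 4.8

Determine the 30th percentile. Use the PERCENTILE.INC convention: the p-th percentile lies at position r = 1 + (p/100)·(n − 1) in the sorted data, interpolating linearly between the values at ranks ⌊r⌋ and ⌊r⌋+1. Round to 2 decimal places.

Sorted: 1.9, 2.5, 2.6, 3.1, 3.2, 3.6, 3.8, 4.8, 5.2, 5.4, 5.5, 5.7, 7.0, 7.1, 7.8.
n = 15.
r = 1 + (30/100)·(15 − 1) = 1 + 4.2 = 5.2.
Rank 5 is 3.2 and rank 6 is 3.6.
Interpolate: 3.2 + 0.2·(3.6 − 3.2) = 3.2 + 0.2·0.4 = 3.28.

3.28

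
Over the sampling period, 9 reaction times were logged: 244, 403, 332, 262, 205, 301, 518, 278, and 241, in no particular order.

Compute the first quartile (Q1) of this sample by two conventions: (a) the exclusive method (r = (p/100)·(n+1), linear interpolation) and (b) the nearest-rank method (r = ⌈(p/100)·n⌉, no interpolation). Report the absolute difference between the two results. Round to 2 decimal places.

1.50

Sorted: 205, 241, 244, 262, 278, 301, 332, 403, 518.
n = 9.
(a) r = 2.5; between ranks 2 (241) and 3 (244): 242.5.
(b) the nearest-rank method: rank 3 → 244.
|242.5 − 244| = 1.5.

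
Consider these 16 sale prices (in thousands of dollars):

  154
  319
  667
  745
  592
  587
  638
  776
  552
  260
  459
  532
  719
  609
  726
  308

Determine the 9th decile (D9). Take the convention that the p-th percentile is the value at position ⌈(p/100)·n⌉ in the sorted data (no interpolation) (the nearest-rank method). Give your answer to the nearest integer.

745

Sorted: 154, 260, 308, 319, 459, 532, 552, 587, 592, 609, 638, 667, 719, 726, 745, 776.
n = 16.
Position = ⌈90/100 · 16⌉ = ⌈14.4⌉ = 15.
The value at rank 15 is 745.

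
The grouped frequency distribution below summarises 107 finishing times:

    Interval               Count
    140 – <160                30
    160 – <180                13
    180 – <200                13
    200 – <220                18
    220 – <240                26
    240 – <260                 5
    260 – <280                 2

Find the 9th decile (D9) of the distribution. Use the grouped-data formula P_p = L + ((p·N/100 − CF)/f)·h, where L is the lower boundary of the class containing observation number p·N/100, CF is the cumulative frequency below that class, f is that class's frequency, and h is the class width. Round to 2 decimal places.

237.15

N = 107; target position k = 90/100 · 107 = 96.3.
Cumulative frequencies: 30, 43, 56, 74, 100, 105, 107.
Observation 96.3 falls in the class 220 – <240.
L = 220, CF = 74, f = 26, h = 20.
P90 = 220 + ((96.3 − 74)/26)·20 = 220 + 17.1538 = 237.154.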